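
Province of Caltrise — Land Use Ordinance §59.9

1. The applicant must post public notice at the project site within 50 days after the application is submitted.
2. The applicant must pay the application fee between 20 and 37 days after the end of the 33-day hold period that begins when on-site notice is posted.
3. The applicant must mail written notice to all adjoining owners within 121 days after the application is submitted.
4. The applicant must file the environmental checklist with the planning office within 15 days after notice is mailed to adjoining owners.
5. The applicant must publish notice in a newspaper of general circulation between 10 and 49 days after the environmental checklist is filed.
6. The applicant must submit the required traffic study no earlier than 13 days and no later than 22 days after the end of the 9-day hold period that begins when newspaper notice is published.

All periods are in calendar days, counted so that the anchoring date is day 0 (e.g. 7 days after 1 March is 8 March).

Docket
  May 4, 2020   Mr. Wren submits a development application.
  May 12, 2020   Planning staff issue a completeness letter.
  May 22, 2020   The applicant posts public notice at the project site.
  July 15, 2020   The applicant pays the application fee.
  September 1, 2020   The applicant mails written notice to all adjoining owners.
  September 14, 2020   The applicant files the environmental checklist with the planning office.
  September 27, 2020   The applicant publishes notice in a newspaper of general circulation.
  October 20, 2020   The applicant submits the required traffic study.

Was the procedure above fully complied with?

Step 1: 50 days after May 4, 2020 (when the application is submitted) is June 23, 2020; done May 22, 2020 — timely.
Step 2: the window is 20–37 days after June 24, 2020 (end of the 33-day hold period, which began when on-site notice is posted on May 22, 2020), so July 14, 2020 through July 31, 2020; done July 15, 2020, which is between those dates.
Step 3: 121 days after May 4, 2020 (when the application is submitted) is September 2, 2020; September 1, 2020 is within that limit.
Step 4: 15 days after September 1, 2020 (when notice is mailed to adjoining owners) is September 16, 2020; done September 14, 2020 — timely.
Step 5: the window is 10–49 days after September 14, 2020 (when the environmental checklist is filed), so September 24, 2020 through November 2, 2020; September 27, 2020 falls inside that range.
Step 6: the window is 13–22 days after October 6, 2020 (end of the 9-day hold period, which began when newspaper notice is published on September 27, 2020), so October 19, 2020 through October 28, 2020; done October 20, 2020, which is between those dates.

Yes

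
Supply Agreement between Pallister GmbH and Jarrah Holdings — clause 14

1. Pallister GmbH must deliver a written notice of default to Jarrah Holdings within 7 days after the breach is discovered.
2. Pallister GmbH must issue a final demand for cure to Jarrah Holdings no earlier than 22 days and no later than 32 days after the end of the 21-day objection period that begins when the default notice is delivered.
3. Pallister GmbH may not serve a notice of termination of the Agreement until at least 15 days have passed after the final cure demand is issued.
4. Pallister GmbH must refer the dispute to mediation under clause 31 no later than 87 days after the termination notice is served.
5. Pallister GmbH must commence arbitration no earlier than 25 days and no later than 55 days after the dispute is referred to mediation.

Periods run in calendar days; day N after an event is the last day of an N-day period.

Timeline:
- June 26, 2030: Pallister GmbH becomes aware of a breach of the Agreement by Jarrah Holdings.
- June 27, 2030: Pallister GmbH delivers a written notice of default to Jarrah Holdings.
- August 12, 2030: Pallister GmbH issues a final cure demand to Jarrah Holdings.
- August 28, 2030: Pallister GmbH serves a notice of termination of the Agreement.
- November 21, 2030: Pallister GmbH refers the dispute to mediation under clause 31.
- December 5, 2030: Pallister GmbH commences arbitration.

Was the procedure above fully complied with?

Step 1 — counting 7 days from June 26, 2030 (when the breach is discovered) gives a deadline of July 3, 2030; completed June 27, 2030, before the deadline.
Step 2 — 22 and 32 days from July 18, 2030 (end of the 21-day objection period, which began when the default notice is delivered on June 27, 2030) are August 9, 2030 and August 19, 2030 respectively; done August 12, 2030 — within the window.
Step 3 — must wait 15 days from August 12, 2030 (when the final cure demand is issued), so not before August 27, 2030; done August 28, 2030, after the minimum wait.
Step 4 — counting 87 days from August 28, 2030 (when the termination notice is served) gives a deadline of November 23, 2030; November 21, 2030 is within that limit.
Step 5 — 25 and 55 days from November 21, 2030 (when the dispute is referred to mediation) are December 16, 2030 and January 15, 2031 respectively; December 5, 2030 is 11 days too early.

No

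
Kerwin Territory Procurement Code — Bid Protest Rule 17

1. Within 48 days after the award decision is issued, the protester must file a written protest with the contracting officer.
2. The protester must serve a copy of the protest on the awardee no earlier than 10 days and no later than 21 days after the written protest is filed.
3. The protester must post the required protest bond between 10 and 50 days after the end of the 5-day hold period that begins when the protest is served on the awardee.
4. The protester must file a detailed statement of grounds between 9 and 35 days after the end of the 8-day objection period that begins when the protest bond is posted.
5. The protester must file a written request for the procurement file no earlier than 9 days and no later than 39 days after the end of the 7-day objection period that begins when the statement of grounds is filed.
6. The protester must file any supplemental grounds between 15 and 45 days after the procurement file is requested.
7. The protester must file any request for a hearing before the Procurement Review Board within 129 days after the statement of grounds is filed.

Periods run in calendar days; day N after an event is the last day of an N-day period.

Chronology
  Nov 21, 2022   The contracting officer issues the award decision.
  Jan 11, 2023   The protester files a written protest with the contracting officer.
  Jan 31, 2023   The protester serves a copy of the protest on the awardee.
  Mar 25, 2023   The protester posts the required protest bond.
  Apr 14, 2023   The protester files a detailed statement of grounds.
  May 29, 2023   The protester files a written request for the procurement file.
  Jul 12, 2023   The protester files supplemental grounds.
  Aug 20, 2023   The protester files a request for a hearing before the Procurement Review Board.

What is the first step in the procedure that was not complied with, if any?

Step 1

Step 1: 48 days after Nov 21, 2022 (when the award decision is issued) is Jan 8, 2023; done Jan 11, 2023 — 3 days late.
That is the first point of non-compliance.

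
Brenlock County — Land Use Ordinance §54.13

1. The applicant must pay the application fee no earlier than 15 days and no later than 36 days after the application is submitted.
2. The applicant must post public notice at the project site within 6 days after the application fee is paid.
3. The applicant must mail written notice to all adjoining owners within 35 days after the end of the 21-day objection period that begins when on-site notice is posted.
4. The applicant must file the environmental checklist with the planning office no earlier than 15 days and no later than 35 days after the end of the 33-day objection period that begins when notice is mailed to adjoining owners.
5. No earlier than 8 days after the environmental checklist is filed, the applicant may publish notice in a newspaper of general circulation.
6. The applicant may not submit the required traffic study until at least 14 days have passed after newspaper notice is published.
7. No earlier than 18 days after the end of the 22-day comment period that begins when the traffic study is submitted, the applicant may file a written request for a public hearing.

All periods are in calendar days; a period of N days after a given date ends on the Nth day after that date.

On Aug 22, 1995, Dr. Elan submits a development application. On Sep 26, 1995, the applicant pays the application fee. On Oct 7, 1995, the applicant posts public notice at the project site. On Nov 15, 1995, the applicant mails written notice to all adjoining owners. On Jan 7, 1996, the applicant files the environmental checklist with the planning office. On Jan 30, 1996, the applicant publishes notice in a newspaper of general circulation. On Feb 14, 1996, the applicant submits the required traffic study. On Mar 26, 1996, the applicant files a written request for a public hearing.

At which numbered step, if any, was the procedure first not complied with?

Step 2

Step 1: the window is 15–36 days after Aug 22, 1995 (when the application is submitted), so Sep 6, 1995 through Sep 27, 1995; done Sep 26, 1995, which is between those dates.
Step 2: 6 days after Sep 26, 1995 (when the application fee is paid) is Oct 2, 1995; Oct 7, 1995 misses that deadline by 5 days.
The procedure was therefore not followed at step 2.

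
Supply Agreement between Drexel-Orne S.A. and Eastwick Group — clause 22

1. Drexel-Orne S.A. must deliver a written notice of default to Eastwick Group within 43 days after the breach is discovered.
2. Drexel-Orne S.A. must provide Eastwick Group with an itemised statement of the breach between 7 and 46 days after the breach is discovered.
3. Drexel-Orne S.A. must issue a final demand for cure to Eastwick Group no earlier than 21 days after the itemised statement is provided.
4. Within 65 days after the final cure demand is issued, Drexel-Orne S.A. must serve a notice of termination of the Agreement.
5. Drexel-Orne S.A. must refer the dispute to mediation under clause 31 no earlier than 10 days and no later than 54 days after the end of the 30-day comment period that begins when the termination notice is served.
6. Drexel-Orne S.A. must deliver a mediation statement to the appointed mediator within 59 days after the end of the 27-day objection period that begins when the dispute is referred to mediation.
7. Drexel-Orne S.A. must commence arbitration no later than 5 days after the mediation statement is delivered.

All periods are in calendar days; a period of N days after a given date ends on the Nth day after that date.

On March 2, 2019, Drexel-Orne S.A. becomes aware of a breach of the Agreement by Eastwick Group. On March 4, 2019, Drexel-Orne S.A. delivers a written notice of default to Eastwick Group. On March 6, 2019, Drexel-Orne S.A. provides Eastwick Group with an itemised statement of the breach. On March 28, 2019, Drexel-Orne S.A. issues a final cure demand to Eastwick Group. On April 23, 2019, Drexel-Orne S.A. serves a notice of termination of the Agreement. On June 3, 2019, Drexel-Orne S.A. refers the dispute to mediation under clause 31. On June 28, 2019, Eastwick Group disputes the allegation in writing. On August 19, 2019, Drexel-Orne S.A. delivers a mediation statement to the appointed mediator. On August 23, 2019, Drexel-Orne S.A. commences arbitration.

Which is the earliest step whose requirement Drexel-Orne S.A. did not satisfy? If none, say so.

Step 1 — counting 43 days from March 2, 2019 (when the breach is discovered) gives a deadline of April 14, 2019; March 4, 2019 is within that limit.
Step 2 — 7 and 46 days from March 2, 2019 (when the breach is discovered) are March 9, 2019 and April 17, 2019 respectively; March 6, 2019 is 3 days too early.
Later steps need not be reached.

Step 2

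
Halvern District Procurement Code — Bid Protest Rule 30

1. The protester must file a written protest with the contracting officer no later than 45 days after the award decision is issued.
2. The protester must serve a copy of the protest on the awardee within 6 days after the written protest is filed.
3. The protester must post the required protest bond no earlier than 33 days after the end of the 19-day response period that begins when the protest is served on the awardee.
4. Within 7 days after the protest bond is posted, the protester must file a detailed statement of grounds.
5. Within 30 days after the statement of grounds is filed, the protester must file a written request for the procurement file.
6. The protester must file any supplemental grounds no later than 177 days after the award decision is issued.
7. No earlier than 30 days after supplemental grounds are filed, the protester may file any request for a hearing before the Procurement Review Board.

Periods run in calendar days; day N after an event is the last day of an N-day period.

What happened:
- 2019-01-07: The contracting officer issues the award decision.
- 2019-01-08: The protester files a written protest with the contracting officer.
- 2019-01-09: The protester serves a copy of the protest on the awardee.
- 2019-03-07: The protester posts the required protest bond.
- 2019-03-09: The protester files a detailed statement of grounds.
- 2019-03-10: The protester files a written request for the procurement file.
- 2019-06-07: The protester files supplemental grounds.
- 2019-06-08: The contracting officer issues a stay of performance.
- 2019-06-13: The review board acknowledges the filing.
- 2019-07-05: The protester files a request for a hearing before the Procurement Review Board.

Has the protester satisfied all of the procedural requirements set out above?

No

Step 1 — counting 45 days from 2019-01-07 (when the award decision is issued) gives a deadline of 2019-02-21; completed 2019-01-08, before the deadline.
Step 2 — counting 6 days from 2019-01-08 (when the written protest is filed) gives a deadline of 2019-01-14; 2019-01-09 is within that limit.
Step 3 — must wait 33 days from 2019-01-28 (end of the 19-day response period, which began when the protest is served on the awardee on 2019-01-09), so not before 2019-03-02; done 2019-03-07 — permitted.
Step 4 — counting 7 days from 2019-03-07 (when the protest bond is posted) gives a deadline of 2019-03-14; completed 2019-03-09, before the deadline.
Step 5 — counting 30 days from 2019-03-09 (when the statement of grounds is filed) gives a deadline of 2019-04-08; completed 2019-03-10, before the deadline.
Step 6 — counting 177 days from 2019-01-07 (when the award decision is issued) gives a deadline of 2019-07-03; completed 2019-06-07, before the deadline.
Step 7 — must wait 30 days from 2019-06-07 (when supplemental grounds are filed), so not before 2019-07-07; acted on 2019-07-05, 2 days prematurely.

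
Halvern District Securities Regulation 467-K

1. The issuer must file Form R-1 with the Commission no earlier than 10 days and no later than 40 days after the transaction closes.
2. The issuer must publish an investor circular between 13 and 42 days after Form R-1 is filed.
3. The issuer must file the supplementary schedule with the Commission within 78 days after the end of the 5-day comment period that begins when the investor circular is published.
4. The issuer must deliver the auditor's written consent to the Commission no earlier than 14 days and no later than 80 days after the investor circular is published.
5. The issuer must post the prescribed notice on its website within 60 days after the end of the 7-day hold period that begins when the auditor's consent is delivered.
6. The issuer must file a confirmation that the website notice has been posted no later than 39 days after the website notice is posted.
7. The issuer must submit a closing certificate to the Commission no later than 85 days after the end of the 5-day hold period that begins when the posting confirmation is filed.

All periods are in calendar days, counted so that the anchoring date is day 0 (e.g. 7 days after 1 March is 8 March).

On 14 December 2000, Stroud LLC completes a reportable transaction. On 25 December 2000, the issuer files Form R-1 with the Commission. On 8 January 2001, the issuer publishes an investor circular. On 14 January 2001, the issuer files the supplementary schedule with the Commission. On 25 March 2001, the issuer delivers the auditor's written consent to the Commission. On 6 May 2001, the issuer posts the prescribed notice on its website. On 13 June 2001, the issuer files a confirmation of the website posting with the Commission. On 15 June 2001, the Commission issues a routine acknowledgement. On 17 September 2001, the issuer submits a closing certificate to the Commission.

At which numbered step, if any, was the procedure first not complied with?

Step 7

(1) the permitted window runs from 14 December 2000 + 10 = 24 December 2000 to 14 December 2000 + 40 = 23 January 2001; done 25 December 2000 — within the window.
(2) the permitted window runs from 25 December 2000 + 13 = 7 January 2001 to 25 December 2000 + 42 = 5 February 2001; 8 January 2001 falls inside that range.
(3) due by 13 January 2001 + 78 days = 1 April 2001; done 14 January 2001 — timely.
(4) the permitted window runs from 8 January 2001 + 14 = 22 January 2001 to 8 January 2001 + 80 = 29 March 2001; done 25 March 2001, which is between those dates.
(5) due by 1 April 2001 + 60 days = 31 May 2001; 6 May 2001 is within that limit.
(6) due by 6 May 2001 + 39 days = 14 June 2001; completed 13 June 2001, before the deadline.
(7) due by 18 June 2001 + 85 days = 11 September 2001; not done until 17 September 2001, 6 days after the deadline.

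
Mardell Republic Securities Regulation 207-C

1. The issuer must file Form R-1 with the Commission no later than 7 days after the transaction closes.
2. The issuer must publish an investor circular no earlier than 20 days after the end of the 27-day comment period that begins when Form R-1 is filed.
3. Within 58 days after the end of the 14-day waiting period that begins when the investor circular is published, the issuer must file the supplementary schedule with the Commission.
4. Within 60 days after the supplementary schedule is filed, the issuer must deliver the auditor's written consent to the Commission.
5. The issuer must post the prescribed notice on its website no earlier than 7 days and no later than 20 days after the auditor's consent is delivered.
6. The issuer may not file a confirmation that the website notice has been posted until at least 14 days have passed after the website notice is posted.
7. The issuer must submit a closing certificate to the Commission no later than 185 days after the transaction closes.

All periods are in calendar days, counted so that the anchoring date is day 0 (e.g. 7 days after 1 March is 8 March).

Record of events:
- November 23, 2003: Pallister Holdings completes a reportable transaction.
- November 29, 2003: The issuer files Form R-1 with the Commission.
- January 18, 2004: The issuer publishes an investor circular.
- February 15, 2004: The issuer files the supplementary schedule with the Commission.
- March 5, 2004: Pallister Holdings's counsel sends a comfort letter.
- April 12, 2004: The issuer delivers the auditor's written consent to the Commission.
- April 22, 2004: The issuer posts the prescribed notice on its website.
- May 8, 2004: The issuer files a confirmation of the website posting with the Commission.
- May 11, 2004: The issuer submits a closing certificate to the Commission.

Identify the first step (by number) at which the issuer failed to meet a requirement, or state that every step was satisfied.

Step 1: 7 days after November 23, 2003 (when the transaction closes) is November 30, 2003; completed November 29, 2003, before the deadline.
Step 2: the earliest permitted date is 20 days after December 26, 2003 (end of the 27-day comment period, which began when Form R-1 is filed on November 29, 2003), i.e. January 15, 2004; done January 18, 2004, after the minimum wait.
Step 3: 58 days after February 1, 2004 (end of the 14-day waiting period, which began when the investor circular is published on January 18, 2004) is March 30, 2004; done February 15, 2004 — timely.
Step 4: 60 days after February 15, 2004 (when the supplementary schedule is filed) is April 15, 2004; completed April 12, 2004, before the deadline.
Step 5: the window is 7–20 days after April 12, 2004 (when the auditor's consent is delivered), so April 19, 2004 through May 2, 2004; done April 22, 2004 — within the window.
Step 6: the earliest permitted date is 14 days after April 22, 2004 (when the website notice is posted), i.e. May 6, 2004; done May 8, 2004 — permitted.
Step 7: 185 days after November 23, 2003 (when the transaction closes) is May 26, 2004; completed May 11, 2004, before the deadline.

None — every step was satisfied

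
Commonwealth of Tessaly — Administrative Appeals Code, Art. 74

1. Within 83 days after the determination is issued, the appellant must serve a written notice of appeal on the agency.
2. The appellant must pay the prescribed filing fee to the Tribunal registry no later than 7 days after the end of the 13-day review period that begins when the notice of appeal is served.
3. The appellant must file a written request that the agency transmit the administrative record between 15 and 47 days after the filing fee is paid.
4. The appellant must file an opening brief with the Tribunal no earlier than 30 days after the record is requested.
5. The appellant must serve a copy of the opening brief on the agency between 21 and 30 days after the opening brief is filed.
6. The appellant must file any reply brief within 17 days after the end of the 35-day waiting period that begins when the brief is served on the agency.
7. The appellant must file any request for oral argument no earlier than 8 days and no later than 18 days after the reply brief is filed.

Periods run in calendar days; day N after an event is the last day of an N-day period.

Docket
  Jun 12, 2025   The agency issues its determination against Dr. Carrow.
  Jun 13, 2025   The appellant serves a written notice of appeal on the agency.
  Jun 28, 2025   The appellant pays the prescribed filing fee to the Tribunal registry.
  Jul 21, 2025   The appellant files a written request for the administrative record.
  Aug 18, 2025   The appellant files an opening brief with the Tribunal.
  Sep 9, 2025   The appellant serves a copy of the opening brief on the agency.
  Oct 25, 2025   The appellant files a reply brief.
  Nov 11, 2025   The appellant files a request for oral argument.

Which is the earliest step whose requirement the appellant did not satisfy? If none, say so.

Step 4

(1) due by Jun 12, 2025 + 83 days = Sep 3, 2025; Jun 13, 2025 is within that limit.
(2) due by Jun 26, 2025 + 7 days = Jul 3, 2025; done Jun 28, 2025 — timely.
(3) the permitted window runs from Jun 28, 2025 + 15 = Jul 13, 2025 to Jun 28, 2025 + 47 = Aug 14, 2025; done Jul 21, 2025 — within the window.
(4) permitted from Jul 21, 2025 + 30 days = Aug 20, 2025 onward; acted on Aug 18, 2025, 2 days prematurely.
The analysis stops there.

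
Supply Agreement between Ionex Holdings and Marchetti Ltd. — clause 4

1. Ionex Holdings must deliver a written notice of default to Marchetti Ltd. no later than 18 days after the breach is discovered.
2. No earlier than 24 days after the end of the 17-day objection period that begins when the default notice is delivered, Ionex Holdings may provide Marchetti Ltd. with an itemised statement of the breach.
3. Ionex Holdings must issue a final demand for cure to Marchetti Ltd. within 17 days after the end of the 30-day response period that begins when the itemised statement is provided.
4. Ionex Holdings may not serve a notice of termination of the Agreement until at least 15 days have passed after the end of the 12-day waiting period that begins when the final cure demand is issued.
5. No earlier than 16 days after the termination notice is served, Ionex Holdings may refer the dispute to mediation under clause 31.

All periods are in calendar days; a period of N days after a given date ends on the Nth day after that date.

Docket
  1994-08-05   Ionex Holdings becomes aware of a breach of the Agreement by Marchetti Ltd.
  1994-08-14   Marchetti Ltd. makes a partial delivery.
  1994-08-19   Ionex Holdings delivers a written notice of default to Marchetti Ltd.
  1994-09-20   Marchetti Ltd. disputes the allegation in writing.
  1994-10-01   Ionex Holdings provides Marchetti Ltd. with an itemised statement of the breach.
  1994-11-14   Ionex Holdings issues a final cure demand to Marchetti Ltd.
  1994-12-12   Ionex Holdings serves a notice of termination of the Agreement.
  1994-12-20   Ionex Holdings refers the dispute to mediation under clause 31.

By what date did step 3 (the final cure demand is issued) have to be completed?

The itemised statement is provided on 1994-10-01; the 30-day response period therefore ends 1994-10-31, and step 3 runs from that date. 17 days after 1994-10-31 is 1994-11-17.

1994-11-17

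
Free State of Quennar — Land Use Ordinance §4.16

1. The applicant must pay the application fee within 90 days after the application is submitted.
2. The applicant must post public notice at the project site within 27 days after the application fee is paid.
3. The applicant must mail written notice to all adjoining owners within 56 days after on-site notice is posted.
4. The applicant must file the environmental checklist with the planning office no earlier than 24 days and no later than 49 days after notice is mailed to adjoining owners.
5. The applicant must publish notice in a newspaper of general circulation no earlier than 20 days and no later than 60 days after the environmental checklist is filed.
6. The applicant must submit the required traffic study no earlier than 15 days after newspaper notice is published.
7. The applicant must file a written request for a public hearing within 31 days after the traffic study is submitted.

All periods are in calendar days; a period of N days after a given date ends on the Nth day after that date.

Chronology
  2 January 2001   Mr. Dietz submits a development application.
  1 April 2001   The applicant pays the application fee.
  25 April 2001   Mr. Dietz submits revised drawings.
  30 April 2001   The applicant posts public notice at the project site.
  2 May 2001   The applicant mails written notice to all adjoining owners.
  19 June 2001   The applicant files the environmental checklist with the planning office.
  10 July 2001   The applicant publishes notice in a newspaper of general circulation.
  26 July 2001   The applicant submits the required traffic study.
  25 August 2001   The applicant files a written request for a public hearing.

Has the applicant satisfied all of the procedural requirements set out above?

No

(1) due by 2 January 2001 + 90 days = 2 April 2001; 1 April 2001 is within that limit.
(2) due by 1 April 2001 + 27 days = 28 April 2001; not done until 30 April 2001, 2 days after the deadline.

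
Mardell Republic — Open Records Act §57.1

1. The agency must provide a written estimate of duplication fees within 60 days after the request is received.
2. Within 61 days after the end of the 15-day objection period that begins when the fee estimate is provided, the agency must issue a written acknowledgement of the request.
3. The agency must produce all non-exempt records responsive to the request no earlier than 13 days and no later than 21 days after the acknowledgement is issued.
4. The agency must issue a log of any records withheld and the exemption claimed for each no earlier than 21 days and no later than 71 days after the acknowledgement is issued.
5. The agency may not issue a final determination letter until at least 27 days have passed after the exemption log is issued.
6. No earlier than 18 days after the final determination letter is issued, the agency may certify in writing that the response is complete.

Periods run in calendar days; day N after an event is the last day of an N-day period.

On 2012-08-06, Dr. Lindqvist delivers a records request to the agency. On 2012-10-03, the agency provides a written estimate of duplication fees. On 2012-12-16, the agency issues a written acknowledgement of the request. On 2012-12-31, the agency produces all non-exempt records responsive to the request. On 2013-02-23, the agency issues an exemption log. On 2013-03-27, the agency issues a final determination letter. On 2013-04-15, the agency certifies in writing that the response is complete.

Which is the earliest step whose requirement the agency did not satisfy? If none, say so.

Step 1 — counting 60 days from 2012-08-06 (when the request is received) gives a deadline of 2012-10-05; 2012-10-03 is within that limit.
Step 2 — counting 61 days from 2012-10-18 (end of the 15-day objection period, which began when the fee estimate is provided on 2012-10-03) gives a deadline of 2012-12-18; done 2012-12-16 — timely.
Step 3 — 13 and 21 days from 2012-12-16 (when the acknowledgement is issued) are 2012-12-29 and 2013-01-06 respectively; done 2012-12-31, which is between those dates.
Step 4 — 21 and 71 days from 2012-12-16 (when the acknowledgement is issued) are 2013-01-06 and 2013-02-25 respectively; 2013-02-23 falls inside that range.
Step 5 — must wait 27 days from 2013-02-23 (when the exemption log is issued), so not before 2013-03-22; done 2013-03-27, after the minimum wait.
Step 6 — must wait 18 days from 2013-03-27 (when the final determination letter is issued), so not before 2013-04-14; done 2013-04-15 — permitted.

None — every step was satisfied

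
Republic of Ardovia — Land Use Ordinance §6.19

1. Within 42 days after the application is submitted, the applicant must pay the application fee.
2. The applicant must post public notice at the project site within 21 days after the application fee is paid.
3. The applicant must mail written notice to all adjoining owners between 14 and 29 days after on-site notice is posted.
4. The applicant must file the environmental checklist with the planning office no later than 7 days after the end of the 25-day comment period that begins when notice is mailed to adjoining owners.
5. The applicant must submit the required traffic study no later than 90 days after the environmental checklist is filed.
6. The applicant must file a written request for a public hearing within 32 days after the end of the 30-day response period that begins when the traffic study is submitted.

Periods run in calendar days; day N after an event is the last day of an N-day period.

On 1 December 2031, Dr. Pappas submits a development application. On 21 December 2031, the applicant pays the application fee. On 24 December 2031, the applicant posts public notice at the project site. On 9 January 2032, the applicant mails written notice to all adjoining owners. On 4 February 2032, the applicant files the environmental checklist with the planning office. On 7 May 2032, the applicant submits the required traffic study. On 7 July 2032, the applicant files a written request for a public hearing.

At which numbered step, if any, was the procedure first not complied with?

Step 1 — counting 42 days from 1 December 2031 (when the application is submitted) gives a deadline of 12 January 2032; done 21 December 2031 — timely.
Step 2 — counting 21 days from 21 December 2031 (when the application fee is paid) gives a deadline of 11 January 2032; completed 24 December 2031, before the deadline.
Step 3 — 14 and 29 days from 24 December 2031 (when on-site notice is posted) are 7 January 2032 and 22 January 2032 respectively; done 9 January 2032 — within the window.
Step 4 — counting 7 days from 3 February 2032 (end of the 25-day comment period, which began when notice is mailed to adjoining owners on 9 January 2032) gives a deadline of 10 February 2032; completed 4 February 2032, before the deadline.
Step 5 — counting 90 days from 4 February 2032 (when the environmental checklist is filed) gives a deadline of 4 May 2032; 7 May 2032 misses that deadline by 3 days.
The analysis stops there.

Step 5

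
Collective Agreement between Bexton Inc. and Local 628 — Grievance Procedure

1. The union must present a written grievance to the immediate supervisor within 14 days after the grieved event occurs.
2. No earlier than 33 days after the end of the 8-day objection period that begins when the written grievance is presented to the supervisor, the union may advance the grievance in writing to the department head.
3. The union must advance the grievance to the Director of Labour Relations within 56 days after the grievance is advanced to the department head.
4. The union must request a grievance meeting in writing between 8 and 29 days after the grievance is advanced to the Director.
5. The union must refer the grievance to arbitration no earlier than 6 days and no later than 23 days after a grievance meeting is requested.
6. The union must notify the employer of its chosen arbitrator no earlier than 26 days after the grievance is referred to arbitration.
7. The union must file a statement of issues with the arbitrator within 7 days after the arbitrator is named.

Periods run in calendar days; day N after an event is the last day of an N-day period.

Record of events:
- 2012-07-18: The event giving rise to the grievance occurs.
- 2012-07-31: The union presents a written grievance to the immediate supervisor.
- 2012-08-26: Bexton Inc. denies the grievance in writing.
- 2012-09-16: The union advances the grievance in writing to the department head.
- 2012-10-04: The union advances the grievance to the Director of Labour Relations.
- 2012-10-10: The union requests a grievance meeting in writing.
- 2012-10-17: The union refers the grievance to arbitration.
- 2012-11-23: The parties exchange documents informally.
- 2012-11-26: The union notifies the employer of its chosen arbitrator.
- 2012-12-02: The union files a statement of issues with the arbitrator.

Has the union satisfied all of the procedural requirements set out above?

(1) due by 2012-07-18 + 14 days = 2012-08-01; completed 2012-07-31, before the deadline.
(2) permitted from 2012-08-08 + 33 days = 2012-09-10 onward; 2012-09-16 is on or after that date.
(3) due by 2012-09-16 + 56 days = 2012-11-11; completed 2012-10-04, before the deadline.
(4) the permitted window runs from 2012-10-04 + 8 = 2012-10-12 to 2012-10-04 + 29 = 2012-11-02; done 2012-10-10 — 2 days before the window opened.
The analysis stops there.

No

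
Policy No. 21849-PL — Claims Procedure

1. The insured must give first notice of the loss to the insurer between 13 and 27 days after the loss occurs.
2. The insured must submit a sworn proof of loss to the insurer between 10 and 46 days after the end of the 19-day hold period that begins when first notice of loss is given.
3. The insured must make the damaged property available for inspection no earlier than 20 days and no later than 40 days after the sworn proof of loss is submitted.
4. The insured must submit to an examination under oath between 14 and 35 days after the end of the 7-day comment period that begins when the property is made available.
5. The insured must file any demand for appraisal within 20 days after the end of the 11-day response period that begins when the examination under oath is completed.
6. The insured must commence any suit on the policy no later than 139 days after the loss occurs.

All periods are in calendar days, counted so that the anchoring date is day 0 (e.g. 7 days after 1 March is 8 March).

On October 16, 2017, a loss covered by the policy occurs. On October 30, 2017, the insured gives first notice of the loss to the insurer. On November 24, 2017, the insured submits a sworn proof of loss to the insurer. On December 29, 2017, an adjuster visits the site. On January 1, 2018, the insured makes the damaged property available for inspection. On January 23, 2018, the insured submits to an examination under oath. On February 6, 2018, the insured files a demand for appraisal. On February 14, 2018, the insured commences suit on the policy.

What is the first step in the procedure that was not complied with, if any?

Step 2

Step 1 — 13 and 27 days from October 16, 2017 (when the loss occurs) are October 29, 2017 and November 12, 2017 respectively; done October 30, 2017 — within the window.
Step 2 — 10 and 46 days from November 18, 2017 (end of the 19-day hold period, which began when first notice of loss is given on October 30, 2017) are November 28, 2017 and January 3, 2018 respectively; November 24, 2017 is 4 days too early.
The procedure was therefore not followed at step 2.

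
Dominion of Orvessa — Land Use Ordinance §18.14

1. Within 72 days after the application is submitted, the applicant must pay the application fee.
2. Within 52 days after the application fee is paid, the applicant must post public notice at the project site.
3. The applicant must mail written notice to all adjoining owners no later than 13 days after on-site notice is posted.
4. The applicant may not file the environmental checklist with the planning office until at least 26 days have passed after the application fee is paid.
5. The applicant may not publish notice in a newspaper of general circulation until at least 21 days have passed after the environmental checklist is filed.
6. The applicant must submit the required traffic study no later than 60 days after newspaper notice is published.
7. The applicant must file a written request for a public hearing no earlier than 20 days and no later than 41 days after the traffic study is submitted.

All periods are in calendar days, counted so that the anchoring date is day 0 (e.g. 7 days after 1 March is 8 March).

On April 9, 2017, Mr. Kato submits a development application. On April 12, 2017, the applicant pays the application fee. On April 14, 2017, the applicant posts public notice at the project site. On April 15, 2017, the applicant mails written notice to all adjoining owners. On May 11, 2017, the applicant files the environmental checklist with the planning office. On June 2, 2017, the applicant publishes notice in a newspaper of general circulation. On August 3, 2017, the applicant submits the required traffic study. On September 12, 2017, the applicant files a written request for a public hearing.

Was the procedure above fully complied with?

No

(1) due by April 9, 2017 + 72 days = June 20, 2017; done April 12, 2017 — timely.
(2) due by April 12, 2017 + 52 days = June 3, 2017; completed April 14, 2017, before the deadline.
(3) due by April 14, 2017 + 13 days = April 27, 2017; done April 15, 2017 — timely.
(4) permitted from April 12, 2017 + 26 days = May 8, 2017 onward; done May 11, 2017 — permitted.
(5) permitted from May 11, 2017 + 21 days = June 1, 2017 onward; June 2, 2017 is on or after that date.
(6) due by June 2, 2017 + 60 days = August 1, 2017; August 3, 2017 misses that deadline by 2 days.
The analysis stops there.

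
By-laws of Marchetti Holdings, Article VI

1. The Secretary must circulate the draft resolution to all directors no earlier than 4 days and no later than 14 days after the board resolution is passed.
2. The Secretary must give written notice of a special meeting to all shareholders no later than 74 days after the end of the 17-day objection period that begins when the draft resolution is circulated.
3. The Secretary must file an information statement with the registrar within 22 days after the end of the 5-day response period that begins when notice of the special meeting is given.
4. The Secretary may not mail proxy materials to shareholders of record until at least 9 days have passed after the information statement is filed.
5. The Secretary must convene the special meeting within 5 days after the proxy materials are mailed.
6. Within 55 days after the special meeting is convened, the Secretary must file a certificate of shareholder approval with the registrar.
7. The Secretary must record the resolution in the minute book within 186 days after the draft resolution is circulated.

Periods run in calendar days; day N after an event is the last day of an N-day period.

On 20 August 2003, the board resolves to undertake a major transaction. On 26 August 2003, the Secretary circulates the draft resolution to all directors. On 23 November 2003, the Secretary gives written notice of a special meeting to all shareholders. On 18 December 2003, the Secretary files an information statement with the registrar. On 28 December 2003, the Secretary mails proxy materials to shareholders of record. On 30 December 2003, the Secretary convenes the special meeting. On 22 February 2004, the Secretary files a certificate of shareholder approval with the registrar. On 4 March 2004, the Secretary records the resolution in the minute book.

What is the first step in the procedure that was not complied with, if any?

Step 1 — 4 and 14 days from 20 August 2003 (when the board resolution is passed) are 24 August 2003 and 3 September 2003 respectively; 26 August 2003 falls inside that range.
Step 2 — counting 74 days from 12 September 2003 (end of the 17-day objection period, which began when the draft resolution is circulated on 26 August 2003) gives a deadline of 25 November 2003; done 23 November 2003 — timely.
Step 3 — counting 22 days from 28 November 2003 (end of the 5-day response period, which began when notice of the special meeting is given on 23 November 2003) gives a deadline of 20 December 2003; done 18 December 2003 — timely.
Step 4 — must wait 9 days from 18 December 2003 (when the information statement is filed), so not before 27 December 2003; 28 December 2003 is on or after that date.
Step 5 — counting 5 days from 28 December 2003 (when the proxy materials are mailed) gives a deadline of 2 January 2004; 30 December 2003 is within that limit.
Step 6 — counting 55 days from 30 December 2003 (when the special meeting is convened) gives a deadline of 23 February 2004; 22 February 2004 is within that limit.
Step 7 — counting 186 days from 26 August 2003 (when the draft resolution is circulated) gives a deadline of 28 February 2004; 4 March 2004 misses that deadline by 5 days.
Later steps need not be reached.

Step 7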